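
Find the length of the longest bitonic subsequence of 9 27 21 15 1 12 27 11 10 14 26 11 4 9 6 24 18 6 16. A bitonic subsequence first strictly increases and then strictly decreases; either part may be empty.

9

Let inc[i] be the LIS ending at i and dec[i] the longest strictly decreasing subsequence starting at i. inc = [1, 2, 2, 2, 1, 2, 3, 2, 2, 3, 4, 3, 2, 3, 3, 4, 4, 3, 4], dec = [2, 8, 7, 6, 1, 5, 5, 4, 3, 4, 4, 3, 1, 2, 1, 3, 2, 1, 1].
max_i inc[i]+dec[i]−1 = 9, with one witness 9, 27, 21, 15, 12, 11, 10, 9, 6.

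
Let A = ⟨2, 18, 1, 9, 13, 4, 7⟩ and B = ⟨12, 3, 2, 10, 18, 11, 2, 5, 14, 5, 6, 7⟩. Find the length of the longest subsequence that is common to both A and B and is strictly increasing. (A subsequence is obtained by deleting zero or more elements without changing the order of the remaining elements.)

2

A longest common strictly increasing subsequence is 2, 18 (length 2); it appears in order in both A and B, and no longer such subsequence exists.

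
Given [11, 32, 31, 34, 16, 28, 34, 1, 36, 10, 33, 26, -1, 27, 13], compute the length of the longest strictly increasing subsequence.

Scanning left to right, the best length ending at each element is: 11→1, 32→2, 31→2, 34→3, 16→2, 28→3, 34→4, 1→1, 36→5, 10→2, 33→4, 26→3, -1→1, 27→4, 13→3.
So the longest increasing subsequence has length 5, e.g. 11, 16, 28, 34, 36.

5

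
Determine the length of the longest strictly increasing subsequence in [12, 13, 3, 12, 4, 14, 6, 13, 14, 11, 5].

Scanning left to right, the best length ending at each element is: 12→1, 13→2, 3→1, 12→2, 4→2, 14→3, 6→3, 13→4, 14→5, 11→4, 5→3.
So the longest increasing subsequence has length 5, e.g. 3, 4, 6, 13, 14.

5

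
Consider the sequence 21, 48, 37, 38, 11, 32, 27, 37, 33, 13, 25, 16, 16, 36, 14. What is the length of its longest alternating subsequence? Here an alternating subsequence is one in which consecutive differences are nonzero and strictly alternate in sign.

A longest alternating subsequence is 21, 48, 37, 38, 11, 32, 27, 37, 13, 25, 16, 36, 14 (positions 1,2,3,4,5,6,7,8,10,11,12,14,15); its 12 consecutive differences strictly alternate in sign, and length 13 is optimal.

13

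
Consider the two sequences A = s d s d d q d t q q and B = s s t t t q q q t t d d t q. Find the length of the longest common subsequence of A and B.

6

Backtracking the LCS table gives one alignment: s (A1,B1) → s (A3,B2) → d (A5,B11) → d (A7,B12) → t (A8,B13) → q (A10,B14).
So the longest common subsequence has length 6.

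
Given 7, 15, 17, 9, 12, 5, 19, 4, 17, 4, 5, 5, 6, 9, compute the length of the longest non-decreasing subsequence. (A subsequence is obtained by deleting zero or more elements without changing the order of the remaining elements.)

6

Let dp[i] be the longest non-decreasing subsequence ending at position i. Then dp = [1, 2, 3, 2, 3, 1, 4, 1, 4, 2, 3, 4, 5, 6].
The maximum is 6; one witness is 4, 4, 5, 5, 6, 9 at positions 8,10,11,12,13,14.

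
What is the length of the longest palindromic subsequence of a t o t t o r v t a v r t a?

9

One longest palindromic subsequence is atrvavrta (positions 1,2,7,8,10,11,12,13,14); it reads the same forward and backward, and the interval DP gives dp[1][14] = 9.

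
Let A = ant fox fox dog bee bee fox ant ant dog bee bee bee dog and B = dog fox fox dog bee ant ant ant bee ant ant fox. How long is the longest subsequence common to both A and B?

Backtracking the LCS table gives one alignment: fox (A2,B2) → fox (A3,B3) → dog (A4,B4) → bee (A5,B5) → bee (A6,B9) → ant (A8,B10) → ant (A9,B11).
So the longest common subsequence has length 7.

7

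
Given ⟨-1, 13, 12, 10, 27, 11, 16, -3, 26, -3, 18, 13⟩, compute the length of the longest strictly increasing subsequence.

5

Let dp[i] be the longest increasing subsequence ending at position i. Then dp = [1, 2, 2, 2, 3, 3, 4, 1, 5, 1, 5, 4].
The maximum is 5; one witness is -1, 10, 11, 16, 26 at positions 1,4,6,7,9.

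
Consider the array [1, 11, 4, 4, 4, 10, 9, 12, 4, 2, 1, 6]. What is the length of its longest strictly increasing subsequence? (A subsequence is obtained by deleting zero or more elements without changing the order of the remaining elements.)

4

Scanning left to right, the best length ending at each element is: 1→1, 11→2, 4→2, 4→2, 4→2, 10→3, 9→3, 12→4, 4→2, 2→2, 1→1, 6→3.
So the longest increasing subsequence has length 4, e.g. 1, 4, 10, 12.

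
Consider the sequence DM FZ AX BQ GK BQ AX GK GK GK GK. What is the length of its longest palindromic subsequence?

One longest palindromic subsequence is GK GK GK GK GK (positions 5,8,9,10,11); it reads the same forward and backward, and the interval DP gives dp[1][11] = 5.

5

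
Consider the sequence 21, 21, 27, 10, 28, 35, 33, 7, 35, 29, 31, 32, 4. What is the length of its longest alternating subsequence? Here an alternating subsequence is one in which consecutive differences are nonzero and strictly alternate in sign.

Track the best alternating length ending on an up-step vs a down-step at each position: up/down = 1/1, 1/1, 2/1, 1/3, 4/1, 4/1, 4/5, 1/5, 6/1, 6/7, 8/7, 8/7, 1/9.
The maximum over both is 9; one such subsequence is 21, 27, 10, 35, 33, 35, 29, 31, 4.

9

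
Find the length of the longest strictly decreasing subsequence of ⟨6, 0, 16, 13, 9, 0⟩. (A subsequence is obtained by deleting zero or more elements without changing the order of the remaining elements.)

4

One longest decreasing subsequence is 16, 13, 9, 0 (positions 3,4,5,6), of length 4; no longer one exists.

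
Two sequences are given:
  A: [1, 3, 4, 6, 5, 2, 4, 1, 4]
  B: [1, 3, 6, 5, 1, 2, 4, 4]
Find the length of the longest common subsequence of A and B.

7

Backtracking the LCS table gives one alignment: 1 (A1,B1) → 3 (A2,B2) → 6 (A4,B3) → 5 (A5,B4) → 2 (A6,B6) → 4 (A7,B7) → 4 (A9,B8).
So the longest common subsequence has length 7.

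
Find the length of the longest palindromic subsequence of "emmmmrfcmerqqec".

7

One longest palindromic subsequence is emmmmme (positions 1,2,3,4,5,9,14); it reads the same forward and backward, and the interval DP gives dp[1][15] = 7.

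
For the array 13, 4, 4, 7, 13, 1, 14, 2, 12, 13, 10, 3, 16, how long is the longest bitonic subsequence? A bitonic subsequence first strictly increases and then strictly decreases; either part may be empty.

7

One longest bitonic subsequence is 4, 7, 13, 14, 13, 10, 3 (positions 2,4,5,7,10,11,12): it rises to 14 then falls. Length 7 is optimal.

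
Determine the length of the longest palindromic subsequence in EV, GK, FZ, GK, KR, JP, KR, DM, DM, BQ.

One longest palindromic subsequence is KR JP KR (positions 5,6,7); it reads the same forward and backward, and the interval DP gives dp[1][10] = 3.

3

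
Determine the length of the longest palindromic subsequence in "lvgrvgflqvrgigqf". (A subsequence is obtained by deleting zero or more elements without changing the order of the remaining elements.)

One longest palindromic subsequence is fqgigqf (positions 7,9,12,13,14,15,16); it reads the same forward and backward, and the interval DP gives dp[1][16] = 7.

7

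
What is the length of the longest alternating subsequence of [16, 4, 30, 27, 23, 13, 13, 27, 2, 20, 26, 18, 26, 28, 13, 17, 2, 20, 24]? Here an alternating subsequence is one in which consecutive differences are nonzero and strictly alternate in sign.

Track the best alternating length ending on an up-step vs a down-step at each position: up/down = 1/1, 1/2, 3/1, 3/4, 3/4, 3/4, 3/4, 5/4, 1/6, 7/6, 7/6, 7/8, 9/6, 9/4, 7/10, 11/10, 1/12, 13/10, 13/10.
The maximum over both is 13; one such subsequence is 16, 4, 30, 23, 27, 2, 20, 18, 26, 13, 17, 2, 20.

13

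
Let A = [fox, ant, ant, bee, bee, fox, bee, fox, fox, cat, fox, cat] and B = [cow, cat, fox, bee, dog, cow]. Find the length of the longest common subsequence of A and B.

A longest common subsequence is fox, bee (length 2); the LCS DP confirms no longer common subsequence exists.

2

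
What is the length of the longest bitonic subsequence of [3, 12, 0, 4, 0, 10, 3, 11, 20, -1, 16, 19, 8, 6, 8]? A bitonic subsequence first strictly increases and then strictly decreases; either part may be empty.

One longest bitonic subsequence is 3, 4, 10, 11, 20, 19, 8, 6 (positions 1,4,6,8,9,12,13,14): it rises to 20 then falls. Length 8 is optimal.

8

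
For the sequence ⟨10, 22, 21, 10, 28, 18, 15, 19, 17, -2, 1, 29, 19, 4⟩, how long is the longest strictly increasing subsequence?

Let dp[i] be the longest increasing subsequence ending at position i. Then dp = [1, 2, 2, 1, 3, 2, 2, 3, 3, 1, 2, 4, 4, 3].
The maximum is 4; one witness is 10, 22, 28, 29 at positions 1,2,5,12.

4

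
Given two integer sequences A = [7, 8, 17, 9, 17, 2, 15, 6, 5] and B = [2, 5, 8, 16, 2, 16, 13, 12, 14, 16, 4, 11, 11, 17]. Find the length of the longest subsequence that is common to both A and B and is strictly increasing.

For each value that appears in both, track the longest common increasing run ending there.
The best achievable length is 2; one witness is 2, 5 (A-positions 6,9, B-positions 1,2).

2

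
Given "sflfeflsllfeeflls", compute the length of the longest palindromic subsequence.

Using dp[i][j] = 2 + dp[i+1][j−1] if the ends match, else max(dp[i+1][j], dp[i][j−1]):
dp[1][17] = 13. A witness is slfeflllfefls at positions 1,3,4,5,6,7,9,10,11,13,14,16,17.

13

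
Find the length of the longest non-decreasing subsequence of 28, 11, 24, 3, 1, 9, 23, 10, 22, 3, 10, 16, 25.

6

Scanning left to right, the best length ending at each element is: 28→1, 11→1, 24→2, 3→1, 1→1, 9→2, 23→3, 10→3, 22→4, 3→2, 10→4, 16→5, 25→6.
So the longest non-decreasing subsequence has length 6, e.g. 3, 9, 10, 10, 16, 25.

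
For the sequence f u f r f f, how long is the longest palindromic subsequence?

5

Using dp[i][j] = 2 + dp[i+1][j−1] if the ends match, else max(dp[i+1][j], dp[i][j−1]):
dp[1][6] = 5. A witness is ffrff at positions 1,3,4,5,6.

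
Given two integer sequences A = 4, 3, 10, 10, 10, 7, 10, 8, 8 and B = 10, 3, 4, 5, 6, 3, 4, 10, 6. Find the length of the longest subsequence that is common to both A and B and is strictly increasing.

For each value that appears in both, track the longest common increasing run ending there.
The best achievable length is 2; one witness is 3, 10 (A-positions 2,3, B-positions 2,8).

2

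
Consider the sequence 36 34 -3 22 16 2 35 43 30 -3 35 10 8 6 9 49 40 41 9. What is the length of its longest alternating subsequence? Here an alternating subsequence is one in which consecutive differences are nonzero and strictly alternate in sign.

12

A longest alternating subsequence is 36, -3, 22, 16, 35, 30, 35, 10, 49, 40, 41, 9 (positions 1,3,4,5,7,9,11,12,16,17,18,19); its 11 consecutive differences strictly alternate in sign, and length 12 is optimal.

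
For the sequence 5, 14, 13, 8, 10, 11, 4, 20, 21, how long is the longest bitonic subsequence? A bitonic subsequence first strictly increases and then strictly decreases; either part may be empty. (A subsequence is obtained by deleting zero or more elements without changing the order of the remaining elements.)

One longest bitonic subsequence is 5, 8, 10, 11, 20, 21 (positions 1,4,5,6,8,9): it rises to 21 then falls. Length 6 is optimal.

6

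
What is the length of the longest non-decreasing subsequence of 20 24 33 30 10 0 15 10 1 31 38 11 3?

Let dp[i] be the longest non-decreasing subsequence ending at position i. Then dp = [1, 2, 3, 3, 1, 1, 2, 2, 2, 4, 5, 3, 3].
The maximum is 5; one witness is 20, 24, 30, 31, 38 at positions 1,2,4,10,11.

5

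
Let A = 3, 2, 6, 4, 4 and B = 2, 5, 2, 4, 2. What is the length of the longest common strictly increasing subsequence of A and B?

A longest common strictly increasing subsequence is 2, 4 (length 2); it appears in order in both A and B, and no longer such subsequence exists.

2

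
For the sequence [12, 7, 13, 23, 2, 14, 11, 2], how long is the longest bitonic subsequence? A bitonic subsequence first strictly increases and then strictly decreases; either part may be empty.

Let inc[i] be the LIS ending at i and dec[i] the longest strictly decreasing subsequence starting at i. inc = [1, 1, 2, 3, 1, 3, 2, 1], dec = [3, 2, 3, 4, 1, 3, 2, 1].
max_i inc[i]+dec[i]−1 = 6, with one witness 12, 13, 23, 14, 11, 2.

6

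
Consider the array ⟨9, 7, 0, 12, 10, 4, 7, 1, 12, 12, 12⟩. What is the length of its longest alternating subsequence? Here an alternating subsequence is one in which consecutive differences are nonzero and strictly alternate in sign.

Track the best alternating length ending on an up-step vs a down-step at each position: up/down = 1/1, 1/2, 1/2, 3/1, 3/4, 3/4, 5/4, 3/6, 7/1, 7/1, 7/1.
The maximum over both is 7; one such subsequence is 9, 7, 12, 4, 7, 1, 12.

7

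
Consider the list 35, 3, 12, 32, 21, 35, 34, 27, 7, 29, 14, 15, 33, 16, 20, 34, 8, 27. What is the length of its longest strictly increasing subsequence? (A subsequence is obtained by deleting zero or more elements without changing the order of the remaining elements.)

Scanning left to right, the best length ending at each element is: 35→1, 3→1, 12→2, 32→3, 21→3, 35→4, 34→4, 27→4, 7→2, 29→5, 14→3, 15→4, 33→6, 16→5, 20→6, 34→7, 8→3, 27→7.
So the longest increasing subsequence has length 7, e.g. 3, 12, 21, 27, 29, 33, 34.

7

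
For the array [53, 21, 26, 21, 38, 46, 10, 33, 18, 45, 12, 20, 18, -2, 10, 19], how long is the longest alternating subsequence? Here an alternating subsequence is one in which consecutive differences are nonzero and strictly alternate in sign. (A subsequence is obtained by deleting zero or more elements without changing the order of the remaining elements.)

Track the best alternating length ending on an up-step vs a down-step at each position: up/down = 1/1, 1/2, 3/2, 1/4, 5/2, 5/2, 1/6, 7/6, 7/8, 9/6, 7/10, 11/10, 11/12, 1/12, 13/12, 13/12.
The maximum over both is 13; one such subsequence is 53, 21, 26, 21, 38, 10, 33, 18, 45, 12, 20, -2, 10.

13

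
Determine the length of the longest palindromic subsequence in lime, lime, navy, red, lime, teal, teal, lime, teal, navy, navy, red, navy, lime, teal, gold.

One longest palindromic subsequence is lime navy red lime teal teal lime red navy lime (positions 2,3,4,5,6,7,8,12,13,14); it reads the same forward and backward, and the interval DP gives dp[1][16] = 10.

10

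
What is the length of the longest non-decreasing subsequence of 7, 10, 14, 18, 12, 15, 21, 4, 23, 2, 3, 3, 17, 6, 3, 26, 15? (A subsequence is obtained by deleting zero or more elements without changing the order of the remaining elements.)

Scanning left to right, the best length ending at each element is: 7→1, 10→2, 14→3, 18→4, 12→3, 15→4, 21→5, 4→1, 23→6, 2→1, 3→2, 3→3, 17→5, 6→4, 3→4, 26→7, 15→5.
So the longest non-decreasing subsequence has length 7, e.g. 7, 10, 14, 18, 21, 23, 26.

7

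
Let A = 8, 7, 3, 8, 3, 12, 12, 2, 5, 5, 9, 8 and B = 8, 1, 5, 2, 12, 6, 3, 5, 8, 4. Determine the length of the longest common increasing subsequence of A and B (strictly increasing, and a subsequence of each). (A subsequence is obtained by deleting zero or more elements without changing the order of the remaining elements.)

A longest common strictly increasing subsequence is 2, 5, 8 (length 3); it appears in order in both A and B, and no longer such subsequence exists.

3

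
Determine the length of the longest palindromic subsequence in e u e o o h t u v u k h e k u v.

9

Using dp[i][j] = 2 + dp[i+1][j−1] if the ends match, else max(dp[i+1][j], dp[i][j−1]):
dp[1][16] = 9. A witness is uehuvuheu at positions 2,3,6,8,9,10,12,13,15.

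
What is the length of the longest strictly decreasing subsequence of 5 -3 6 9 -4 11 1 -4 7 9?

One longest decreasing subsequence is 5, -3, -4 (positions 1,2,5), of length 3; no longer one exists.

3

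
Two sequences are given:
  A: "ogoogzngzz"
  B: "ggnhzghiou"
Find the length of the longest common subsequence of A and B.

4

A longest common subsequence is ggzg (length 4); the LCS DP confirms no longer common subsequence exists.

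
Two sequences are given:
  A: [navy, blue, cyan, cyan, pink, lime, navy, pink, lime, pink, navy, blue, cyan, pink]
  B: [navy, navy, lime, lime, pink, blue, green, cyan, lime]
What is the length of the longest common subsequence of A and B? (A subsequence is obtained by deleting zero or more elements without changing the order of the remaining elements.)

6

Backtracking the LCS table gives one alignment: navy (A1,B2) → lime (A6,B3) → lime (A9,B4) → pink (A10,B5) → blue (A12,B6) → cyan (A13,B8).
So the longest common subsequence has length 6.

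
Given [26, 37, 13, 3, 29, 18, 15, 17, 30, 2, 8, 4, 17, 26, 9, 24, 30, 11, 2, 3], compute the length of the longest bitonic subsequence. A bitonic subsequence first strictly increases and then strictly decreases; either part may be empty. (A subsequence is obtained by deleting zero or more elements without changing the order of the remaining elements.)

One longest bitonic subsequence is 26, 37, 29, 18, 17, 8, 4, 3 (positions 1,2,5,6,8,11,12,20): it rises to 37 then falls. Length 8 is optimal.

8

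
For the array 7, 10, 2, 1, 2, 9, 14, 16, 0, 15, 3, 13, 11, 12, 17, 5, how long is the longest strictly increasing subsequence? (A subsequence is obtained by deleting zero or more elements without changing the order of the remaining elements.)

6

Scanning left to right, the best length ending at each element is: 7→1, 10→2, 2→1, 1→1, 2→2, 9→3, 14→4, 16→5, 0→1, 15→5, 3→3, 13→4, 11→4, 12→5, 17→6, 5→4.
So the longest increasing subsequence has length 6, e.g. 1, 2, 9, 14, 16, 17.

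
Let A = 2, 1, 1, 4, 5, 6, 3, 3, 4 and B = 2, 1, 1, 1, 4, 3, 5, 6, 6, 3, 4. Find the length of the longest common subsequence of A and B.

8

Backtracking the LCS table gives one alignment: 2 (A1,B1) → 1 (A2,B3) → 1 (A3,B4) → 4 (A4,B5) → 5 (A5,B7) → 6 (A6,B9) → 3 (A8,B10) → 4 (A9,B11).
So the longest common subsequence has length 8.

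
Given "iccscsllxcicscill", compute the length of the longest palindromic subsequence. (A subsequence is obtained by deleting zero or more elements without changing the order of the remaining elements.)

10

One longest palindromic subsequence is icscllcsci (positions 1,2,4,5,7,8,12,13,14,15); it reads the same forward and backward, and the interval DP gives dp[1][17] = 10.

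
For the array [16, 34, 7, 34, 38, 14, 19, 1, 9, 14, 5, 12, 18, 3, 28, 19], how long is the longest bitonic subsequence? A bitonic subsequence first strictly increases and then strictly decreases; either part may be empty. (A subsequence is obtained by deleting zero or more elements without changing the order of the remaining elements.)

Let inc[i] be the LIS ending at i and dec[i] the longest strictly decreasing subsequence starting at i. inc = [1, 2, 1, 2, 3, 2, 3, 1, 2, 3, 2, 3, 4, 2, 5, 5], dec = [5, 5, 3, 5, 5, 4, 4, 1, 3, 3, 2, 2, 2, 1, 2, 1].
max_i inc[i]+dec[i]−1 = 7, with one witness 16, 34, 38, 19, 14, 12, 3.

7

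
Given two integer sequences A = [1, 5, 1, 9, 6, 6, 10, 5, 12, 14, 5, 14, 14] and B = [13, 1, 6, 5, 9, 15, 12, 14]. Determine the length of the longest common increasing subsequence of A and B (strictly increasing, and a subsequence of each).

5

For each value that appears in both, track the longest common increasing run ending there.
The best achievable length is 5; one witness is 1, 5, 9, 12, 14 (A-positions 1,2,4,9,10, B-positions 2,4,5,7,8).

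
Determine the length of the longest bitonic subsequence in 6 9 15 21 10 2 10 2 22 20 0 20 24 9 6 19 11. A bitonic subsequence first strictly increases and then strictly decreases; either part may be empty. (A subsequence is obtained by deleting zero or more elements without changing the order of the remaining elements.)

8

One longest bitonic subsequence is 6, 9, 15, 21, 22, 20, 19, 11 (positions 1,2,3,4,9,12,16,17): it rises to 22 then falls. Length 8 is optimal.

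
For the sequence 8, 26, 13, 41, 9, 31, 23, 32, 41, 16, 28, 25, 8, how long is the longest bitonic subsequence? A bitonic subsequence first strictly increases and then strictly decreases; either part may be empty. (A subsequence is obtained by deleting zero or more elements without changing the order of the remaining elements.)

8

Let inc[i] be the LIS ending at i and dec[i] the longest strictly decreasing subsequence starting at i. inc = [1, 2, 2, 3, 2, 3, 3, 4, 5, 3, 4, 4, 1], dec = [1, 4, 3, 5, 2, 4, 3, 4, 4, 2, 3, 2, 1].
max_i inc[i]+dec[i]−1 = 8, with one witness 8, 26, 31, 32, 41, 28, 25, 8.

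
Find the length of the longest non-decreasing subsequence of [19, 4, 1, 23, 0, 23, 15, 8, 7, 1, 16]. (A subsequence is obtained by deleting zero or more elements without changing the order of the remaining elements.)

Let dp[i] be the longest non-decreasing subsequence ending at position i. Then dp = [1, 1, 1, 2, 1, 3, 2, 2, 2, 2, 3].
The maximum is 3; one witness is 19, 23, 23 at positions 1,4,6.

3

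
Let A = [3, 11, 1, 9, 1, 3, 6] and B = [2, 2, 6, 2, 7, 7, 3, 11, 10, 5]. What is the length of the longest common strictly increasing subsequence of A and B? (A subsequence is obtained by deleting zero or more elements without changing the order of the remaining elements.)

2

For each value that appears in both, track the longest common increasing run ending there.
The best achievable length is 2; one witness is 3, 11 (A-positions 1,2, B-positions 7,8).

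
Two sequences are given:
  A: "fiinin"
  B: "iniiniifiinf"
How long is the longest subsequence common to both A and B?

5

A longest common subsequence is iinin (length 5); the LCS DP confirms no longer common subsequence exists.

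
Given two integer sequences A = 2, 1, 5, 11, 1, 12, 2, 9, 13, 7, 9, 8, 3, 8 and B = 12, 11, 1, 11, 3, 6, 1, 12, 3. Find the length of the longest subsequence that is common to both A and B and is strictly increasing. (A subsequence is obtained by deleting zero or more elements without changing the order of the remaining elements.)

For each value that appears in both, track the longest common increasing run ending there.
The best achievable length is 3; one witness is 1, 11, 12 (A-positions 2,4,6, B-positions 3,4,8).

3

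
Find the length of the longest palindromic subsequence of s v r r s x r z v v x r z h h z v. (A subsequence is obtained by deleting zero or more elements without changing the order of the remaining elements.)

8

One longest palindromic subsequence is vrxvvxrv (positions 2,4,6,9,10,11,12,17); it reads the same forward and backward, and the interval DP gives dp[1][17] = 8.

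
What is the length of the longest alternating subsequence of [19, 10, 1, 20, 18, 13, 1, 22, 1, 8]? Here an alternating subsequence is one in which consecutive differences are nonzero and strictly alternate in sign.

Track the best alternating length ending on an up-step vs a down-step at each position: up/down = 1/1, 1/2, 1/2, 3/1, 3/4, 3/4, 1/4, 5/1, 1/6, 7/6.
The maximum over both is 7; one such subsequence is 19, 10, 20, 18, 22, 1, 8.

7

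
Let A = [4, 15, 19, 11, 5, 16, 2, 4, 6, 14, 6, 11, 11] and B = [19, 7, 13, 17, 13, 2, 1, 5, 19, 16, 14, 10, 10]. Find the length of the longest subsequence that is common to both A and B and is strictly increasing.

A longest common strictly increasing subsequence is 5, 16 (length 2); it appears in order in both A and B, and no longer such subsequence exists.

2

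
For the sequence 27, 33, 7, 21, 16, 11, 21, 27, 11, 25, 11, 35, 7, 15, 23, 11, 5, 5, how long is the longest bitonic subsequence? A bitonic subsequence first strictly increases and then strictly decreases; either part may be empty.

8

Let inc[i] be the LIS ending at i and dec[i] the longest strictly decreasing subsequence starting at i. inc = [1, 2, 1, 2, 2, 2, 3, 4, 2, 4, 2, 5, 1, 3, 4, 2, 1, 1], dec = [6, 6, 2, 5, 4, 3, 4, 5, 3, 4, 3, 4, 2, 3, 3, 2, 1, 1].
max_i inc[i]+dec[i]−1 = 8, with one witness 7, 16, 21, 27, 25, 23, 11, 5.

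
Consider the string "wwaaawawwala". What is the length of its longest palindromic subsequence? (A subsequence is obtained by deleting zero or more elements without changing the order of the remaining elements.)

Using dp[i][j] = 2 + dp[i+1][j−1] if the ends match, else max(dp[i+1][j], dp[i][j−1]):
dp[1][12] = 8. A witness is wwaaaaww at positions 1,2,3,4,5,7,8,9.

8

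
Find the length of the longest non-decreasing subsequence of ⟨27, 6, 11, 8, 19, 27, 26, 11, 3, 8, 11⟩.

4

One longest non-decreasing subsequence is 6, 11, 19, 27 (positions 2,3,5,6), of length 4; no longer one exists.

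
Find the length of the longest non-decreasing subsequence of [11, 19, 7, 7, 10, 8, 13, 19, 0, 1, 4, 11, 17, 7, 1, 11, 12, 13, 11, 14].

Let dp[i] be the longest non-decreasing subsequence ending at position i. Then dp = [1, 2, 1, 2, 3, 3, 4, 5, 1, 2, 3, 4, 5, 4, 3, 5, 6, 7, 6, 8].
The maximum is 8; one witness is 7, 7, 10, 11, 11, 12, 13, 14 at positions 3,4,5,12,16,17,18,20.

8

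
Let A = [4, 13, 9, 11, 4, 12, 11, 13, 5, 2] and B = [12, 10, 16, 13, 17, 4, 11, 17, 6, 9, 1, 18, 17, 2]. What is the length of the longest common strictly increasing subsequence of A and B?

For each value that appears in both, track the longest common increasing run ending there.
The best achievable length is 2; one witness is 12, 13 (A-positions 6,8, B-positions 1,4).

2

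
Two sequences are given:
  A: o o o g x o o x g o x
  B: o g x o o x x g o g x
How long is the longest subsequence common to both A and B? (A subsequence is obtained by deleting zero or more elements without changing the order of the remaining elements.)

Backtracking the LCS table gives one alignment: o (A3,B1) → g (A4,B2) → x (A5,B3) → o (A6,B4) → o (A7,B5) → x (A8,B7) → g (A9,B8) → o (A10,B9) → x (A11,B11).
So the longest common subsequence has length 9.

9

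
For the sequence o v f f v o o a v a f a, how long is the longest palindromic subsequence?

6

Using dp[i][j] = 2 + dp[i+1][j−1] if the ends match, else max(dp[i+1][j], dp[i][j−1]):
dp[1][12] = 6. A witness is fvoovf at positions 4,5,6,7,9,11.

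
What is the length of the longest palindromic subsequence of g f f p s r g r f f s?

7

Using dp[i][j] = 2 + dp[i+1][j−1] if the ends match, else max(dp[i+1][j], dp[i][j−1]):
dp[1][11] = 7. A witness is ffrgrff at positions 2,3,6,7,8,9,10.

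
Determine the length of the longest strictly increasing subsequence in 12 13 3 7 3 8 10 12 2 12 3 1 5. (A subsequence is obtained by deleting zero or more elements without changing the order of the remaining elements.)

One longest increasing subsequence is 3, 7, 8, 10, 12 (positions 3,4,6,7,8), of length 5; no longer one exists.

5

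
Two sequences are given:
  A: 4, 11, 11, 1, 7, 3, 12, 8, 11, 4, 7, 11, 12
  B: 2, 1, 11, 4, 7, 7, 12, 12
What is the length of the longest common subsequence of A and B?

A longest common subsequence is 1, 11, 4, 7, 12 (length 5); the LCS DP confirms no longer common subsequence exists.

5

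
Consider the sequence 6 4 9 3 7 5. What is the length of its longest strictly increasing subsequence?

2

One longest increasing subsequence is 6, 9 (positions 1,3), of length 2; no longer one exists.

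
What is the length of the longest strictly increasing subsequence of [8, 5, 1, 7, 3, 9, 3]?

3

One longest increasing subsequence is 5, 7, 9 (positions 2,4,6), of length 3; no longer one exists.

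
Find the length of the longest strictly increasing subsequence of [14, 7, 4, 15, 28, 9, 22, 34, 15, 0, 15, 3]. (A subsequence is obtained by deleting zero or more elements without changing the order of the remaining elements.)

4

Scanning left to right, the best length ending at each element is: 14→1, 7→1, 4→1, 15→2, 28→3, 9→2, 22→3, 34→4, 15→3, 0→1, 15→3, 3→2.
So the longest increasing subsequence has length 4, e.g. 14, 15, 28, 34.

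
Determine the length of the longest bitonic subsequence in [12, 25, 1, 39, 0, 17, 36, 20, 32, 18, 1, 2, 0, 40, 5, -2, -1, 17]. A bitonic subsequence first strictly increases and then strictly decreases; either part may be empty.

9

One longest bitonic subsequence is 12, 25, 39, 36, 32, 18, 2, 0, -1 (positions 1,2,4,7,9,10,12,13,17): it rises to 39 then falls. Length 9 is optimal.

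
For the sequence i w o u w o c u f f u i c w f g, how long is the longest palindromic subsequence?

8

Using dp[i][j] = 2 + dp[i+1][j−1] if the ends match, else max(dp[i+1][j], dp[i][j−1]):
dp[1][16] = 8. A witness is wcuffucw at positions 5,7,8,9,10,11,13,14.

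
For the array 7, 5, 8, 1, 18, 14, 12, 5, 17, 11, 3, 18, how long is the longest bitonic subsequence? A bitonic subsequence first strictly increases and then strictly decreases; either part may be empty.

One longest bitonic subsequence is 7, 8, 18, 14, 12, 11, 3 (positions 1,3,5,6,7,10,11): it rises to 18 then falls. Length 7 is optimal.

7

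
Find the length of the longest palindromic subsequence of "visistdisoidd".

7

One longest palindromic subsequence is isidisi (positions 2,3,4,7,8,9,11); it reads the same forward and backward, and the interval DP gives dp[1][13] = 7.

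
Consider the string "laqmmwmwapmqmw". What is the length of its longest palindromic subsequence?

7

One longest palindromic subsequence is mmwmwmm (positions 4,5,6,7,8,11,13); it reads the same forward and backward, and the interval DP gives dp[1][14] = 7.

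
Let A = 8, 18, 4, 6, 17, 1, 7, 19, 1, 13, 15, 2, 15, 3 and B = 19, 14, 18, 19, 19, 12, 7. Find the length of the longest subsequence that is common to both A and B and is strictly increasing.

For each value that appears in both, track the longest common increasing run ending there.
The best achievable length is 2; one witness is 18, 19 (A-positions 2,8, B-positions 3,4).

2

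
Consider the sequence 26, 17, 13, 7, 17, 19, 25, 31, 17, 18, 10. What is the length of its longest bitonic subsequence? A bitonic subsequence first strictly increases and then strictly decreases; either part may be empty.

Let inc[i] be the LIS ending at i and dec[i] the longest strictly decreasing subsequence starting at i. inc = [1, 1, 1, 1, 2, 3, 4, 5, 2, 3, 2], dec = [4, 3, 2, 1, 2, 3, 3, 3, 2, 2, 1].
max_i inc[i]+dec[i]−1 = 7, with one witness 13, 17, 19, 25, 31, 18, 10.

7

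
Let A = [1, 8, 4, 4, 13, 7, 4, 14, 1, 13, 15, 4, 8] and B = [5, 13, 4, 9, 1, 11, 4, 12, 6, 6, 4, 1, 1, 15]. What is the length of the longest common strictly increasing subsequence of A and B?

3

A longest common strictly increasing subsequence is 1, 4, 15 (length 3); it appears in order in both A and B, and no longer such subsequence exists.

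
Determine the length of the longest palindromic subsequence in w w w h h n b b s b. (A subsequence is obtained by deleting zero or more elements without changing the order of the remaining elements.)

3

One longest palindromic subsequence is bsb (positions 7,9,10); it reads the same forward and backward, and the interval DP gives dp[1][10] = 3.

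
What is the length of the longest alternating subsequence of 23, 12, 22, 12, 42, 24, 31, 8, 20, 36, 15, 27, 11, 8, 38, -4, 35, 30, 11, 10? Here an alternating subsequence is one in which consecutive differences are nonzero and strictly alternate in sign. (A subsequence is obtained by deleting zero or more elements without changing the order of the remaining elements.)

16

A longest alternating subsequence is 23, 12, 22, 12, 42, 24, 31, 8, 20, 15, 27, 11, 38, -4, 35, 30 (positions 1,2,3,4,5,6,7,8,9,11,12,13,15,16,17,18); its 15 consecutive differences strictly alternate in sign, and length 16 is optimal.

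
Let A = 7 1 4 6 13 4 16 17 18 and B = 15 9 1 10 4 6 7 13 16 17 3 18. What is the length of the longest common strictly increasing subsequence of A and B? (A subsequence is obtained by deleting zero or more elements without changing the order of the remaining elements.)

For each value that appears in both, track the longest common increasing run ending there.
The best achievable length is 7; one witness is 1, 4, 6, 13, 16, 17, 18 (A-positions 2,3,4,5,7,8,9, B-positions 3,5,6,8,9,10,12).

7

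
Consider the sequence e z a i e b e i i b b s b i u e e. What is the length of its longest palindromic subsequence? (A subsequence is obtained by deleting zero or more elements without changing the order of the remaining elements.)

9

Using dp[i][j] = 2 + dp[i+1][j−1] if the ends match, else max(dp[i+1][j], dp[i][j−1]):
dp[1][17] = 9. A witness is eeibsbiee at positions 1,5,9,10,12,13,14,16,17.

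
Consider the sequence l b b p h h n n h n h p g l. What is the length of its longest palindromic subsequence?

One longest palindromic subsequence is lphhnnhhpl (positions 1,4,5,6,7,8,9,11,12,14); it reads the same forward and backward, and the interval DP gives dp[1][14] = 10.

10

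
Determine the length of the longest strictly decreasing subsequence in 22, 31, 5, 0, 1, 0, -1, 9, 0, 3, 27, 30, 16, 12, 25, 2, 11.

Let dp[i] be the longest decreasing subsequence ending at position i. Then dp = [1, 1, 2, 3, 3, 4, 5, 2, 4, 3, 2, 2, 3, 4, 3, 5, 5].
The maximum is 5; one witness is 22, 5, 1, 0, -1 at positions 1,3,5,6,7.

5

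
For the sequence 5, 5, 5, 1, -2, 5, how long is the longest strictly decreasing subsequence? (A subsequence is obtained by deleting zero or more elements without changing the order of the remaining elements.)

3

One longest decreasing subsequence is 5, 1, -2 (positions 1,4,5), of length 3; no longer one exists.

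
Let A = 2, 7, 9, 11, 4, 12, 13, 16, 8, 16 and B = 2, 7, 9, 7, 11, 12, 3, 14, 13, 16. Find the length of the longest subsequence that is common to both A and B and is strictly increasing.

7

A longest common strictly increasing subsequence is 2, 7, 9, 11, 12, 13, 16 (length 7); it appears in order in both A and B, and no longer such subsequence exists.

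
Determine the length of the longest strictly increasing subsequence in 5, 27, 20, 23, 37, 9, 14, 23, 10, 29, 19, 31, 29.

6

Scanning left to right, the best length ending at each element is: 5→1, 27→2, 20→2, 23→3, 37→4, 9→2, 14→3, 23→4, 10→3, 29→5, 19→4, 31→6, 29→5.
So the longest increasing subsequence has length 6, e.g. 5, 9, 14, 23, 29, 31.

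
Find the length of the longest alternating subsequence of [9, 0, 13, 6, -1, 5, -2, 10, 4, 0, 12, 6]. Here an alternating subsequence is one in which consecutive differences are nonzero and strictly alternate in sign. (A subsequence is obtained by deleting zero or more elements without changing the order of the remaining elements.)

A longest alternating subsequence is 9, 0, 13, -1, 5, -2, 10, 4, 12, 6 (positions 1,2,3,5,6,7,8,9,11,12); its 9 consecutive differences strictly alternate in sign, and length 10 is optimal.

10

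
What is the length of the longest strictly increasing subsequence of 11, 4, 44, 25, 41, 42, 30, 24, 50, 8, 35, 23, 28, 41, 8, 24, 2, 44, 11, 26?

One longest increasing subsequence is 11, 25, 30, 35, 41, 44 (positions 1,4,7,11,14,18), of length 6; no longer one exists.

6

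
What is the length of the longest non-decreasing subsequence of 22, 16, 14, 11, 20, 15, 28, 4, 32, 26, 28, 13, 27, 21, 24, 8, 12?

4

Scanning left to right, the best length ending at each element is: 22→1, 16→1, 14→1, 11→1, 20→2, 15→2, 28→3, 4→1, 32→4, 26→3, 28→4, 13→2, 27→4, 21→3, 24→4, 8→2, 12→3.
So the longest non-decreasing subsequence has length 4, e.g. 16, 20, 28, 32.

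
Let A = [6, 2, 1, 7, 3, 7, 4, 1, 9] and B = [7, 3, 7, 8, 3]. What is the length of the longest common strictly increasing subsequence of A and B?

A longest common strictly increasing subsequence is 3, 7 (length 2); it appears in order in both A and B, and no longer such subsequence exists.

2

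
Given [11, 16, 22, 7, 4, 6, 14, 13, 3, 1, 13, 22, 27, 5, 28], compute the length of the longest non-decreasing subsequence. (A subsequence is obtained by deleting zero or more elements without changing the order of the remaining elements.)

7

Let dp[i] be the longest non-decreasing subsequence ending at position i. Then dp = [1, 2, 3, 1, 1, 2, 3, 3, 1, 1, 4, 5, 6, 2, 7].
The maximum is 7; one witness is 4, 6, 13, 13, 22, 27, 28 at positions 5,6,8,11,12,13,15.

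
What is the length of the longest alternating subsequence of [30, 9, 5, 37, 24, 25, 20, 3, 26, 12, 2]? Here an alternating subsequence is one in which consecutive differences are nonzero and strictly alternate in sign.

A longest alternating subsequence is 30, 9, 37, 24, 25, 20, 26, 12 (positions 1,2,4,5,6,7,9,10); its 7 consecutive differences strictly alternate in sign, and length 8 is optimal.

8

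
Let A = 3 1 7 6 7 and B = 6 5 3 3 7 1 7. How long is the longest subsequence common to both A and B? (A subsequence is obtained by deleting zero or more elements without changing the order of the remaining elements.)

3

Backtracking the LCS table gives one alignment: 3 (A1,B4) → 1 (A2,B6) → 7 (A5,B7).
So the longest common subsequence has length 3.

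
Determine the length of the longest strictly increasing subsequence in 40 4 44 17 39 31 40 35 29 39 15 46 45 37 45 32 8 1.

6

Let dp[i] be the longest increasing subsequence ending at position i. Then dp = [1, 1, 2, 2, 3, 3, 4, 4, 3, 5, 2, 6, 6, 5, 6, 4, 2, 1].
The maximum is 6; one witness is 4, 17, 31, 35, 39, 46 at positions 2,4,6,8,10,12.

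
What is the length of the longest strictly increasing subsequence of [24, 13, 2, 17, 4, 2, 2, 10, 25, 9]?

One longest increasing subsequence is 2, 4, 10, 25 (positions 3,5,8,9), of length 4; no longer one exists.

4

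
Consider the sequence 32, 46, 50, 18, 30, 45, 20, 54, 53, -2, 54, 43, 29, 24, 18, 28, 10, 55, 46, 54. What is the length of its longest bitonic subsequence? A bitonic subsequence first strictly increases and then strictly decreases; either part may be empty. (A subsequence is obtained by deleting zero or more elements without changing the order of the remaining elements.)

One longest bitonic subsequence is 32, 46, 50, 54, 53, 43, 29, 24, 18, 10 (positions 1,2,3,8,9,12,13,14,15,17): it rises to 54 then falls. Length 10 is optimal.

10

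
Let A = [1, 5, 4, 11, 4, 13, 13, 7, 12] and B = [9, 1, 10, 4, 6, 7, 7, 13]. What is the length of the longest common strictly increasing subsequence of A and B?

3

For each value that appears in both, track the longest common increasing run ending there.
The best achievable length is 3; one witness is 1, 4, 7 (A-positions 1,3,8, B-positions 2,4,6).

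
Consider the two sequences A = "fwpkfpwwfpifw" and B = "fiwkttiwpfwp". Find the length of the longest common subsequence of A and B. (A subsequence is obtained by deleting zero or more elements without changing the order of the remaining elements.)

7

Backtracking the LCS table gives one alignment: f (A1,B1) → w (A2,B3) → k (A4,B4) → w (A8,B8) → p (A10,B9) → f (A12,B10) → w (A13,B11).
So the longest common subsequence has length 7.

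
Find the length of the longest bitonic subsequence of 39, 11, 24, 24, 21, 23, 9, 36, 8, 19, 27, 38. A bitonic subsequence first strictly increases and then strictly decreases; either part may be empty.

Let inc[i] be the LIS ending at i and dec[i] the longest strictly decreasing subsequence starting at i. inc = [1, 1, 2, 2, 2, 3, 1, 4, 1, 2, 4, 5], dec = [5, 3, 4, 4, 3, 3, 2, 2, 1, 1, 1, 1].
max_i inc[i]+dec[i]−1 = 5, with one witness 39, 24, 23, 9, 8.

5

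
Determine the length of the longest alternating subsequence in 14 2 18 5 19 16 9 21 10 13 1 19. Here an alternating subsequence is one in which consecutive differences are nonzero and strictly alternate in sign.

11

Track the best alternating length ending on an up-step vs a down-step at each position: up/down = 1/1, 1/2, 3/1, 3/4, 5/1, 5/6, 5/6, 7/1, 7/8, 9/8, 1/10, 11/8.
The maximum over both is 11; one such subsequence is 14, 2, 18, 5, 19, 16, 21, 10, 13, 1, 19.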